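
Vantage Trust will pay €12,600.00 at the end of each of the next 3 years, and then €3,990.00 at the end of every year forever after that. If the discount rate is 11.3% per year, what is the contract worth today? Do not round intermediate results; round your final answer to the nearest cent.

PV of 3-year annuity: €12,600.00 × [1 − (1+0.113)^−3] / 0.113 = 30630.85589
Perpetuity value at year 3: €3,990.00 / 0.113 = 35309.73451
PV of perpetuity: 35309.73451 / (1+0.113)^3 = 25609.96348
Total PV = 30630.85589 + 25609.96348 = 56240.81937

€56240.82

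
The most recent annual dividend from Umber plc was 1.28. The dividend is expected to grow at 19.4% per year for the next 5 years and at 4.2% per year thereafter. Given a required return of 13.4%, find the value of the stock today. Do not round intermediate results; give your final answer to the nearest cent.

26.25

D_1 = 1.52832
D_2 = 1.82481
D_3 = 2.17883
D_4 = 2.60152
D_5 = 3.10622
Terminal value at year 5: TV = D_5×(1+g_2)/(r−g_2) = 3.23668/0.092 = 35.18127
P_0 = D_1/(1+r)^1 + D_2/(1+r)^2 + D_3/(1+r)^3 + D_4/(1+r)^4 + D_5/(1+r)^5 + TV/(1+r)^5
    = 1.34772 + 1.41903 + 1.49411 + 1.57317 + 1.65640 + 18.76058 = 26.25102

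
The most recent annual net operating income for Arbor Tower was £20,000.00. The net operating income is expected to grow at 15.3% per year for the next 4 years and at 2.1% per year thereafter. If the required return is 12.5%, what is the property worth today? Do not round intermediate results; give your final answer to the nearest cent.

£301738.67

D_1 = 23060.00000
D_2 = 26588.18000
D_3 = 30656.17154
D_4 = 35346.56579
Terminal value at year 4: TV = D_4×(1+g_2)/(r−g_2) = 36088.84367/0.104 = 347008.11218
P_0 = D_1/(1+r)^1 + D_2/(1+r)^2 + D_3/(1+r)^3 + D_4/(1+r)^4 + TV/(1+r)^4
    = 20497.77778 + 21007.94469 + 21530.80909 + 22066.68701 + 216635.45611 = 301738.67467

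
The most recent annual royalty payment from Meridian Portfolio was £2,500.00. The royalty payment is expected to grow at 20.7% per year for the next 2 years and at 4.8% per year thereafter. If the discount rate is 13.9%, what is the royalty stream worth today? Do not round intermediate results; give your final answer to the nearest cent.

D_1 = 3017.50000
D_2 = 3642.12250
Terminal value at year 2: TV = D_2×(1+g_2)/(r−g_2) = 3816.94438/0.091 = 41944.44374
P_0 = D_1/(1+r)^1 + D_2/(1+r)^2 + TV/(1+r)^2
    = 2649.25373 + 2807.41813 + 32331.58466 = 37788.25652

£37788.26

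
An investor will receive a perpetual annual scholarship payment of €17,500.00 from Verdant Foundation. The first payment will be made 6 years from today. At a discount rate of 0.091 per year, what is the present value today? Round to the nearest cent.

Value at end of year 5: C / r = €17,500.00 / 0.091 = €192,307.6923
Discount to today: PV = €192,307.6923 / (1 + 0.091)^5 = €192,307.6923 / 1.545695 = €124,415.05

€124415.05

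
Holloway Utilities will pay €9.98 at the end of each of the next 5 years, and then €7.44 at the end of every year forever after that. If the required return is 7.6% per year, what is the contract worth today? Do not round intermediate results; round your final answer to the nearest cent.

€108.14

PV of 5-year annuity: €9.98 × [1 − (1+0.076)^−5] / 0.076 = 40.27090
Perpetuity value at year 5: €7.44 / 0.076 = 97.89474
PV of perpetuity: 97.89474 / (1+0.076)^5 = 67.87315
Total PV = 40.27090 + 67.87315 = 108.14404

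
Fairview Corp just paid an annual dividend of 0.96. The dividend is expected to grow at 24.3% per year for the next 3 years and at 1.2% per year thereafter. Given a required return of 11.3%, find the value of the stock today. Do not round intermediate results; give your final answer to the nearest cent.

17.01

D_1 = 1.19328
D_2 = 1.48325
D_3 = 1.84368
Terminal value at year 3: TV = D_3×(1+g_2)/(r−g_2) = 1.86580/0.101 = 18.47327
P_0 = D_1/(1+r)^1 + D_2/(1+r)^2 + D_3/(1+r)^3 + TV/(1+r)^3
    = 1.07213 + 1.19736 + 1.33721 + 13.39856 = 17.00526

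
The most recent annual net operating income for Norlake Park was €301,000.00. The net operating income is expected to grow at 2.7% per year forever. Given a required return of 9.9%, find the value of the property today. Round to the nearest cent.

D₁ = D₀ × (1 + g) = €301,000.00 × 1.027 = €309,127.0000
Growing perpetuity: P = D₁ / (r − g) = €309,127.0000 / (0.099 − 0.027) = €4,293,430.56

€4293430.56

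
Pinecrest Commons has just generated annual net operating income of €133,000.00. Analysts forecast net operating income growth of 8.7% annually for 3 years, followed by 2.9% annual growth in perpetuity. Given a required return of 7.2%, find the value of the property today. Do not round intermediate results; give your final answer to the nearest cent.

€3728472.69

D_1 = 144571.00000
D_2 = 157148.67700
D_3 = 170820.61190
Terminal value at year 3: TV = D_3×(1+g_2)/(r−g_2) = 175774.40964/0.043 = 4087776.96847
P_0 = D_1/(1+r)^1 + D_2/(1+r)^2 + D_3/(1+r)^3 + TV/(1+r)^3
    = 134861.00746 + 136748.05514 + 138661.50741 + 3318202.11908 = 3728472.68909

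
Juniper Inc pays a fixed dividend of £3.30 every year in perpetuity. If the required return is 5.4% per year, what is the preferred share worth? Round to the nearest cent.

£61.11

Level perpetuity: PV = C / r = £3.30 / 0.054 = £61.11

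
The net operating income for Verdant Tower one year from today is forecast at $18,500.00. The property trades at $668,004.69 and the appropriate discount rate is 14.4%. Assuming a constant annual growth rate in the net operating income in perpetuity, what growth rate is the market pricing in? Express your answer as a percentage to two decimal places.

11.63%

P = D₁/(r−g) ⇒ g = r − D₁/P = 0.144 − $18,500.00/$668,004.69 = 0.116306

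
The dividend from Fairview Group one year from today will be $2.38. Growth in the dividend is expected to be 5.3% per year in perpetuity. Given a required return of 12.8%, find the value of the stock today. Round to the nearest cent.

$31.73

Growing perpetuity: P = D₁ / (r − g) = $2.3800 / (0.128 − 0.053) = $31.73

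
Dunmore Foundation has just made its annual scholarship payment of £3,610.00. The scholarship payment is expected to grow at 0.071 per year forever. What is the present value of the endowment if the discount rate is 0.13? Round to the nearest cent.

£65530.68

D₁ = D₀ × (1 + g) = £3,610.00 × 1.071 = £3,866.3100
Growing perpetuity: P = D₁ / (r − g) = £3,866.3100 / (0.13 − 0.071) = £65,530.68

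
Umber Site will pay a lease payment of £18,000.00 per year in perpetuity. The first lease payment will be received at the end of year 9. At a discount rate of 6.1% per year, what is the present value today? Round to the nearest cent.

Value at end of year 8: C / r = £18,000.00 / 0.061 = £295,081.9672
Discount to today: PV = £295,081.9672 / (1 + 0.061)^8 = £295,081.9672 / 1.605917 = £183,746.72

£183746.72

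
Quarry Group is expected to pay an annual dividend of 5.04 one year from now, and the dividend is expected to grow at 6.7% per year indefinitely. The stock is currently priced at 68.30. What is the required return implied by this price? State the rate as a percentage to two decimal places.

14.08%

P = D₁/(r − g) ⇒ r = D₁/P + g = 5.0400/68.30 + 0.067 = 0.073792 + 0.067 = 0.140792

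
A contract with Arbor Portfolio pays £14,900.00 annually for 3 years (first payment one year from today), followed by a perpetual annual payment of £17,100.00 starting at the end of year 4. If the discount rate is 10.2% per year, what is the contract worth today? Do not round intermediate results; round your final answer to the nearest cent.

PV of 3-year annuity: £14,900.00 × [1 − (1+0.102)^−3] / 0.102 = 36924.01470
Perpetuity value at year 3: £17,100.00 / 0.102 = 167647.05882
PV of perpetuity: 167647.05882 / (1+0.102)^3 = 125271.17619
Total PV = 36924.01470 + 125271.17619 = 162195.19088

£162195.19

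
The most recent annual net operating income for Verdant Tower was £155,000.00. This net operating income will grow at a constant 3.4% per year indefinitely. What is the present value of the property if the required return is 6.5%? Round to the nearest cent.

D₁ = D₀ × (1 + g) = £155,000.00 × 1.034 = £160,270.0000
Growing perpetuity: P = D₁ / (r − g) = £160,270.0000 / (0.065 − 0.034) = £5,170,000.00

£5170000.00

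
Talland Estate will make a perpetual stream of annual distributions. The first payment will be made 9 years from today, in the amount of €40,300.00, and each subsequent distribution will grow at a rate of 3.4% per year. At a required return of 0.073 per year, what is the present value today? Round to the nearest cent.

€588088.47

Value at end of year 8: C₁ / (r − g) = €40,300.00 / (0.073 − 0.034) = €1,033,333.3333
Discount to today: PV = €1,033,333.3333 / (1 + 0.073)^8 = €1,033,333.3333 / 1.757105 = €588,088.47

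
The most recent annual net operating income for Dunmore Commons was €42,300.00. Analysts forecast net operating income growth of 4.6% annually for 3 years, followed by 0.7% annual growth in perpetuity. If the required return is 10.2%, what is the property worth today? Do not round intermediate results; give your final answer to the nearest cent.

D_1 = 44245.80000
D_2 = 46281.10680
D_3 = 48410.03771
Terminal value at year 3: TV = D_3×(1+g_2)/(r−g_2) = 48748.90798/0.095 = 513146.39976
P_0 = D_1/(1+r)^1 + D_2/(1+r)^2 + D_3/(1+r)^3 + TV/(1+r)^3
    = 40150.45372 + 38110.14028 + 36173.50883 + 383439.19365 = 497873.29649

€497873.30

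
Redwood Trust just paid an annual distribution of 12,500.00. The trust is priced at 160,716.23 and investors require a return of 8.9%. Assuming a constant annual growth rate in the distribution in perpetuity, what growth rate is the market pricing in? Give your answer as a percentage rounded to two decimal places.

P = D₀(1+g)/(r−g) ⇒ P(r−g) = D₀(1+g) ⇒ g(P+D₀) = P·r − D₀
g = (P·r − D₀)/(P + D₀) = (160,716.23×0.089 − 12,500.00) / (160,716.23 + 12,500.00) = 0.010413

1.04%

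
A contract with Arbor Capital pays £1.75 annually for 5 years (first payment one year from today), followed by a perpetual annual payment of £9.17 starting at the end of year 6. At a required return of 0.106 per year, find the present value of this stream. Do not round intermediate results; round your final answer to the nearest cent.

£58.81

PV of 5-year annuity: £1.75 × [1 − (1+0.106)^−5] / 0.106 = 6.53343
Perpetuity value at year 5: £9.17 / 0.106 = 86.50943
PV of perpetuity: 86.50943 / (1+0.106)^5 = 52.27425
Total PV = 6.53343 + 52.27425 = 58.80768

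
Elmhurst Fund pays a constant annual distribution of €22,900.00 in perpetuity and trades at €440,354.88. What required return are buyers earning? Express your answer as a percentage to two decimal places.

P = C/r ⇒ r = C/P = €22,900.00/€440,354.88 = 0.052004

5.20%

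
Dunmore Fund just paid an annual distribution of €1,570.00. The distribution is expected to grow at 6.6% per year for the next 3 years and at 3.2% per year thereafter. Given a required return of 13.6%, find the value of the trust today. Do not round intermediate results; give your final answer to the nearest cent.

D_1 = 1673.62000
D_2 = 1784.07892
D_3 = 1901.82813
Terminal value at year 3: TV = D_3×(1+g_2)/(r−g_2) = 1962.68663/0.104 = 18871.98682
P_0 = D_1/(1+r)^1 + D_2/(1+r)^2 + D_3/(1+r)^3 + TV/(1+r)^3
    = 1473.25704 + 1382.47536 + 1297.28762 + 12873.08481 = 17026.10482

€17026.10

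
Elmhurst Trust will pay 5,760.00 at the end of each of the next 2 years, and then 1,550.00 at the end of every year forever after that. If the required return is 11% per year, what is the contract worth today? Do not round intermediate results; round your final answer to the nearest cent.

21300.63

PV of 2-year annuity: 5,760.00 × [1 − (1+0.11)^−2] / 0.11 = 9864.13440
Perpetuity value at year 2: 1,550.00 / 0.11 = 14090.90909
PV of perpetuity: 14090.90909 / (1+0.11)^2 = 11436.49792
Total PV = 9864.13440 + 11436.49792 = 21300.63233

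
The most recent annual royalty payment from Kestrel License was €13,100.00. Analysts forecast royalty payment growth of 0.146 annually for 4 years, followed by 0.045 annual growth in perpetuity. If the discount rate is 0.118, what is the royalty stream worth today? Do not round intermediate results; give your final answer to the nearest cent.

D_1 = 15012.60000
D_2 = 17204.43960
D_3 = 19716.28778
D_4 = 22594.86580
Terminal value at year 4: TV = D_4×(1+g_2)/(r−g_2) = 23611.63476/0.073 = 323447.05149
P_0 = D_1/(1+r)^1 + D_2/(1+r)^2 + D_3/(1+r)^3 + D_4/(1+r)^4 + TV/(1+r)^4
    = 13428.08587 + 13764.38855 + 14109.11385 + 14462.47269 + 207031.28719 = 262795.34816

€262795.35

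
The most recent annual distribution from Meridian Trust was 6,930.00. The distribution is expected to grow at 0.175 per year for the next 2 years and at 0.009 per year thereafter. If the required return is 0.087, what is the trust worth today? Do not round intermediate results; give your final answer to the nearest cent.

120336.68

D_1 = 8142.75000
D_2 = 9567.73125
Terminal value at year 2: TV = D_2×(1+g_2)/(r−g_2) = 9653.84083/0.078 = 123767.19014
P_0 = D_1/(1+r)^1 + D_2/(1+r)^2 + TV/(1+r)^2
    = 7491.03036 + 8097.47992 + 104748.16972 = 120336.67999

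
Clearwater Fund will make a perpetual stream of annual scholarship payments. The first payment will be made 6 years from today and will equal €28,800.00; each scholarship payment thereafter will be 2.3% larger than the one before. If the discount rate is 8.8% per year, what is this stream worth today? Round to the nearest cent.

€290626.13

Value at end of year 5: C₁ / (r − g) = €28,800.00 / (0.088 − 0.023) = €443,076.9231
Discount to today: PV = €443,076.9231 / (1 + 0.088)^5 = €443,076.9231 / 1.524560 = €290,626.13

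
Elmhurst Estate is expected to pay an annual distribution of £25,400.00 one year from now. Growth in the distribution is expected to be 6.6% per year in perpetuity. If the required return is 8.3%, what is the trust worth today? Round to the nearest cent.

£1494117.65

Growing perpetuity: P = D₁ / (r − g) = £25,400.0000 / (0.083 − 0.066) = £1,494,117.65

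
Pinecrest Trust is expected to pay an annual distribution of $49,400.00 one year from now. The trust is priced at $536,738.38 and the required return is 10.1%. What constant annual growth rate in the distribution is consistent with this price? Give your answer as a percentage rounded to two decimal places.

P = D₁/(r−g) ⇒ g = r − D₁/P = 0.101 − $49,400.00/$536,738.38 = 0.008963

0.90%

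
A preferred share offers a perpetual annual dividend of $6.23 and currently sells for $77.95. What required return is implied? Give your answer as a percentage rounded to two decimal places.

7.99%

P = C/r ⇒ r = C/P = $6.23/$77.95 = 0.079923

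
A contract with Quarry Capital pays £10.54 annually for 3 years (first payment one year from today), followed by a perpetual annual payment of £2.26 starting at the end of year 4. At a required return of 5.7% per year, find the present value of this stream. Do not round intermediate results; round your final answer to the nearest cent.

£61.91

PV of 3-year annuity: £10.54 × [1 − (1+0.057)^−3] / 0.057 = 28.33066
Perpetuity value at year 3: £2.26 / 0.057 = 39.64912
PV of perpetuity: 39.64912 / (1+0.057)^3 = 33.57443
Total PV = 28.33066 + 33.57443 = 61.90508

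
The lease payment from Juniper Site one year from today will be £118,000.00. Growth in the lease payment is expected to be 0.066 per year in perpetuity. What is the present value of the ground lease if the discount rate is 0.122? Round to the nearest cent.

£2107142.86

Growing perpetuity: P = D₁ / (r − g) = £118,000.0000 / (0.122 − 0.066) = £2,107,142.86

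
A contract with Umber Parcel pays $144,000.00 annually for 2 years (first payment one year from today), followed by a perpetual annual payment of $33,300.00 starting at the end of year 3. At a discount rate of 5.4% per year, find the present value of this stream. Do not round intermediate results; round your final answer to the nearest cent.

$821342.63

PV of 2-year annuity: $144,000.00 × [1 − (1+0.054)^−2] / 0.054 = 266245.15265
Perpetuity value at year 2: $33,300.00 / 0.054 = 616666.66667
PV of perpetuity: 616666.66667 / (1+0.054)^2 = 555097.47512
Total PV = 266245.15265 + 555097.47512 = 821342.62777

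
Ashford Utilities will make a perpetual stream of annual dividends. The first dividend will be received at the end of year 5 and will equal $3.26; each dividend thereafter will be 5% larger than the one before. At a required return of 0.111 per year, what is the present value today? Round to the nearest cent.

Value at end of year 4: C₁ / (r − g) = $3.26 / (0.111 − 0.05) = $53.4426
Discount to today: PV = $53.4426 / (1 + 0.111)^4 = $53.4426 / 1.523548 = $35.08

$35.08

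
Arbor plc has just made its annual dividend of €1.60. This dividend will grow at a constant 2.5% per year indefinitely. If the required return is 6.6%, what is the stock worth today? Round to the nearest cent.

€40.00

D₁ = D₀ × (1 + g) = €1.60 × 1.025 = €1.6400
Growing perpetuity: P = D₁ / (r − g) = €1.6400 / (0.066 − 0.025) = €40.00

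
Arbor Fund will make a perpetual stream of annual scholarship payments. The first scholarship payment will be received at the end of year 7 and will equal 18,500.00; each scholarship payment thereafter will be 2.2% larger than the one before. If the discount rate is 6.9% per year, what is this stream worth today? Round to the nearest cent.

Value at end of year 6: C₁ / (r − g) = 18,500.00 / (0.069 − 0.022) = 393,617.0213
Discount to today: PV = 393,617.0213 / (1 + 0.069)^6 = 393,617.0213 / 1.492335 = 263,759.21

263759.21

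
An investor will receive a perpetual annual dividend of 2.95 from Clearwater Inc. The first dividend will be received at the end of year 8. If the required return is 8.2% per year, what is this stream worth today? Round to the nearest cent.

20.72

Value at end of year 7: C / r = 2.95 / 0.082 = 35.9756
Discount to today: PV = 35.9756 / (1 + 0.082)^7 = 35.9756 / 1.736164 = 20.72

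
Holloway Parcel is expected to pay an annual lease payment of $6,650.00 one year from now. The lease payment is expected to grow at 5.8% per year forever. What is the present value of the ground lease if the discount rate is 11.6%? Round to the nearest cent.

$114655.17

Growing perpetuity: P = D₁ / (r − g) = $6,650.0000 / (0.116 − 0.058) = $114,655.17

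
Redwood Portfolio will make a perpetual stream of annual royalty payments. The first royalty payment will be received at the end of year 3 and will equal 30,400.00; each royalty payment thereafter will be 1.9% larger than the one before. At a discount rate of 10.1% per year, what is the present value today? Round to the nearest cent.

305833.53

Value at end of year 2: C₁ / (r − g) = 30,400.00 / (0.101 − 0.019) = 370,731.7073
Discount to today: PV = 370,731.7073 / (1 + 0.101)^2 = 370,731.7073 / 1.212201 = 305,833.53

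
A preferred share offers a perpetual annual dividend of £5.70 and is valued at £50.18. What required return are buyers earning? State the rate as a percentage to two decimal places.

11.36%

P = C/r ⇒ r = C/P = £5.70/£50.18 = 0.113591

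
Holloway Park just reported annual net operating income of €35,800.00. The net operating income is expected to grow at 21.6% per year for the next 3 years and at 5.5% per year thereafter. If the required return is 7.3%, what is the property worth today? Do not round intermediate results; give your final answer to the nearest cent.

€3192623.21

D_1 = 43532.80000
D_2 = 52935.88480
D_3 = 64370.03592
Terminal value at year 3: TV = D_3×(1+g_2)/(r−g_2) = 67910.38789/0.018 = 3772799.32735
P_0 = D_1/(1+r)^1 + D_2/(1+r)^2 + D_3/(1+r)^3 + TV/(1+r)^3
    = 40571.10904 + 45978.06952 + 52105.62212 + 3053968.40754 = 3192623.20821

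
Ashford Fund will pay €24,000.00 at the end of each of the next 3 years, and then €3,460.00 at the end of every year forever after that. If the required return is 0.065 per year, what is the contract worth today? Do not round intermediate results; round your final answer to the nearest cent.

€107630.46

PV of 3-year annuity: €24,000.00 × [1 − (1+0.065)^−3] / 0.065 = 63563.41226
Perpetuity value at year 3: €3,460.00 / 0.065 = 53230.76923
PV of perpetuity: 53230.76923 / (1+0.065)^3 = 44067.04396
Total PV = 63563.41226 + 44067.04396 = 107630.45622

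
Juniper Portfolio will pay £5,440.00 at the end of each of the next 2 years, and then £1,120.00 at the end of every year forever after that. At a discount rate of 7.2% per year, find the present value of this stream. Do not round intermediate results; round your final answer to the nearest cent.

£23344.60

PV of 2-year annuity: £5,440.00 × [1 − (1+0.072)^−2] / 0.072 = 9808.42058
Perpetuity value at year 2: £1,120.00 / 0.072 = 15555.55556
PV of perpetuity: 15555.55556 / (1+0.072)^2 = 13536.17485
Total PV = 9808.42058 + 13536.17485 = 23344.59543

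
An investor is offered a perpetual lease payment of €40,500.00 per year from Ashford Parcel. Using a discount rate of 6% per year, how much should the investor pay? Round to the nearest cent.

Level perpetuity: PV = C / r = €40,500.00 / 0.06 = €675,000.00

€675000.00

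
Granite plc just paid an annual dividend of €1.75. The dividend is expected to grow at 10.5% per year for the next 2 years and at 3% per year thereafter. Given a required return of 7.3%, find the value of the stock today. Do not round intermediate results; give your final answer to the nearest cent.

€48.11

D_1 = 1.93375
D_2 = 2.13679
Terminal value at year 2: TV = D_2×(1+g_2)/(r−g_2) = 2.20090/0.043 = 51.18366
P_0 = D_1/(1+r)^1 + D_2/(1+r)^2 + TV/(1+r)^2
    = 1.80219 + 1.85594 + 44.45616 = 48.11429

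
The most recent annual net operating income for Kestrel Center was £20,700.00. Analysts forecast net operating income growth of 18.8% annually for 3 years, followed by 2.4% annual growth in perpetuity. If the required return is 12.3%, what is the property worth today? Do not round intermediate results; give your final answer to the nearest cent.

D_1 = 24591.60000
D_2 = 29214.82080
D_3 = 34707.20711
Terminal value at year 3: TV = D_3×(1+g_2)/(r−g_2) = 35540.18008/0.099 = 358991.71799
P_0 = D_1/(1+r)^1 + D_2/(1+r)^2 + D_3/(1+r)^3 + TV/(1+r)^3
    = 21898.13001 + 23165.60859 + 24506.44970 + 253480.85343 = 323051.04173

£323051.04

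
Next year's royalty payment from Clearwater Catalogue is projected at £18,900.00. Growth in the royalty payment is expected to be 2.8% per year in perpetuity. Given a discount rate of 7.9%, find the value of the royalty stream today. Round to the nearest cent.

Growing perpetuity: P = D₁ / (r − g) = £18,900.0000 / (0.079 − 0.028) = £370,588.24

£370588.24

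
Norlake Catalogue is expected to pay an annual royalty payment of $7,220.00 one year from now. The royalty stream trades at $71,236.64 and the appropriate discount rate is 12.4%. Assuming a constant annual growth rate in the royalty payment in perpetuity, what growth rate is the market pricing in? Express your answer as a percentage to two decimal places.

P = D₁/(r−g) ⇒ g = r − D₁/P = 0.124 − $7,220.00/$71,236.64 = 0.022648

2.26%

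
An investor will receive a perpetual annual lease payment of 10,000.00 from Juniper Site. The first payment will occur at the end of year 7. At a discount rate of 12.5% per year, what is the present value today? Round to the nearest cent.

39461.61

Value at end of year 6: C / r = 10,000.00 / 0.125 = 80,000.0000
Discount to today: PV = 80,000.0000 / (1 + 0.125)^6 = 80,000.0000 / 2.027287 = 39,461.61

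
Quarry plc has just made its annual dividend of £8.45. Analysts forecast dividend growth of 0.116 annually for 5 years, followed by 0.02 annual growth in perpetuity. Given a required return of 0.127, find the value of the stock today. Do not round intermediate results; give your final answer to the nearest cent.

£117.73

D_1 = 9.43020
D_2 = 10.52410
D_3 = 11.74490
D_4 = 13.10731
D_5 = 14.62776
Terminal value at year 5: TV = D_5×(1+g_2)/(r−g_2) = 14.92031/0.107 = 139.44215
P_0 = D_1/(1+r)^1 + D_2/(1+r)^2 + D_3/(1+r)^3 + D_4/(1+r)^4 + D_5/(1+r)^5 + TV/(1+r)^5
    = 8.36752 + 8.28585 + 8.20498 + 8.12490 + 8.04559 + 76.69631 = 117.72516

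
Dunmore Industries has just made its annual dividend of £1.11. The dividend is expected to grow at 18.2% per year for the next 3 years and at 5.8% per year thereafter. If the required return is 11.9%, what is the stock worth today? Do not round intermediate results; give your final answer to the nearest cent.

D_1 = 1.31202
D_2 = 1.55081
D_3 = 1.83305
Terminal value at year 3: TV = D_3×(1+g_2)/(r−g_2) = 1.93937/0.061 = 31.79298
P_0 = D_1/(1+r)^1 + D_2/(1+r)^2 + D_3/(1+r)^3 + TV/(1+r)^3
    = 1.17249 + 1.23850 + 1.30823 + 22.69034 = 26.40957

£26.41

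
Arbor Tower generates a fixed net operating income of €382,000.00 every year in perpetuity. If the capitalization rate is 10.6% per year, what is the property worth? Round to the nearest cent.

Level perpetuity: PV = C / r = €382,000.00 / 0.106 = €3,603,773.58

€3603773.58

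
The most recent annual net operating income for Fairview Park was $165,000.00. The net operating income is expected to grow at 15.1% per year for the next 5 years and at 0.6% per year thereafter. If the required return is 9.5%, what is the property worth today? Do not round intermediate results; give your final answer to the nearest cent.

$3353848.64

D_1 = 189915.00000
D_2 = 218592.16500
D_3 = 251599.58191
D_4 = 289591.11878
D_5 = 333319.37772
Terminal value at year 5: TV = D_5×(1+g_2)/(r−g_2) = 335319.29399/0.089 = 3767632.51671
P_0 = D_1/(1+r)^1 + D_2/(1+r)^2 + D_3/(1+r)^3 + D_4/(1+r)^4 + D_5/(1+r)^5 + TV/(1+r)^5
    = 173438.35616 + 182308.26296 + 191631.79057 + 201432.13785 + 211733.69010 + 2393304.40723 = 3353848.64487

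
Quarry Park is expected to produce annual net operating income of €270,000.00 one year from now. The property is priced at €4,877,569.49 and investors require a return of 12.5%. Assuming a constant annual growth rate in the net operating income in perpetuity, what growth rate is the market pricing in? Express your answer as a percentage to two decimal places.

6.96%

P = D₁/(r−g) ⇒ g = r − D₁/P = 0.125 − €270,000.00/€4,877,569.49 = 0.069645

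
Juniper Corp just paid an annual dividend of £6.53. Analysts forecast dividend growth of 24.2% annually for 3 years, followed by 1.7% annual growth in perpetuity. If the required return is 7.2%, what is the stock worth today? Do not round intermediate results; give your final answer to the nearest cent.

£214.27

D_1 = 8.11026
D_2 = 10.07294
D_3 = 12.51060
Terminal value at year 3: TV = D_3×(1+g_2)/(r−g_2) = 12.72328/0.055 = 231.33228
P_0 = D_1/(1+r)^1 + D_2/(1+r)^2 + D_3/(1+r)^3 + TV/(1+r)^3
    = 7.56554 + 8.76530 + 10.15532 + 187.78110 = 214.26726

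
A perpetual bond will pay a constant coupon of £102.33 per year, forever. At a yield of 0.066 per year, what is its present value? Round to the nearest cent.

£1550.45

Level perpetuity: PV = C / r = £102.33 / 0.066 = £1,550.45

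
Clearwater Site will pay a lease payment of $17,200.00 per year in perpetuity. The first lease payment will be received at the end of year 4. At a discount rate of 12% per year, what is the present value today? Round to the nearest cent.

$102021.84

Value at end of year 3: C / r = $17,200.00 / 0.12 = $143,333.3333
Discount to today: PV = $143,333.3333 / (1 + 0.12)^3 = $143,333.3333 / 1.404928 = $102,021.84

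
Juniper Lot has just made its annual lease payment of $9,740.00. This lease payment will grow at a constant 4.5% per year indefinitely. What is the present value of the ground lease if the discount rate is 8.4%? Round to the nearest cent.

$260982.05

D₁ = D₀ × (1 + g) = $9,740.00 × 1.045 = $10,178.3000
Growing perpetuity: P = D₁ / (r − g) = $10,178.3000 / (0.084 − 0.045) = $260,982.05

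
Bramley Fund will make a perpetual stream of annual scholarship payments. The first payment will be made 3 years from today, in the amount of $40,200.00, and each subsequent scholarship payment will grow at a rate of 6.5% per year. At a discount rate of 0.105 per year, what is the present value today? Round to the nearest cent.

$823078.97

Value at end of year 2: C₁ / (r − g) = $40,200.00 / (0.105 − 0.065) = $1,005,000.0000
Discount to today: PV = $1,005,000.0000 / (1 + 0.105)^2 = $1,005,000.0000 / 1.221025 = $823,078.97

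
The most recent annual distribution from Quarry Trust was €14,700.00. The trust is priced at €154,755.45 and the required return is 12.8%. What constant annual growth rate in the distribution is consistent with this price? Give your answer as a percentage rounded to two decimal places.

3.01%

P = D₀(1+g)/(r−g) ⇒ P(r−g) = D₀(1+g) ⇒ g(P+D₀) = P·r − D₀
g = (P·r − D₀)/(P + D₀) = (€154,755.45×0.128 − €14,700.00) / (€154,755.45 + €14,700.00) = 0.030148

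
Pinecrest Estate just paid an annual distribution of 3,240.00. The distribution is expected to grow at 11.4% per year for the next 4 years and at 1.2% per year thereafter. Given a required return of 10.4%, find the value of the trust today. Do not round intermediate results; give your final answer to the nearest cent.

D_1 = 3609.36000
D_2 = 4020.82704
D_3 = 4479.20132
D_4 = 4989.83027
Terminal value at year 4: TV = D_4×(1+g_2)/(r−g_2) = 5049.70824/0.092 = 54888.13301
P_0 = D_1/(1+r)^1 + D_2/(1+r)^2 + D_3/(1+r)^3 + D_4/(1+r)^4 + TV/(1+r)^4
    = 3269.34783 + 3298.96148 + 3328.84338 + 3358.99595 + 36948.95543 = 50205.10407

50205.10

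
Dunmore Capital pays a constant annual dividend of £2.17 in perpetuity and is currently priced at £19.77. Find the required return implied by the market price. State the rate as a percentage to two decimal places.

P = C/r ⇒ r = C/P = £2.17/£19.77 = 0.109762

10.98%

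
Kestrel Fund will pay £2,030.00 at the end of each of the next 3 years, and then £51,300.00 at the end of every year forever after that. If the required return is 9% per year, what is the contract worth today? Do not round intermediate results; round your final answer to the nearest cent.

£445283.11

PV of 3-year annuity: £2,030.00 × [1 − (1+0.09)^−3] / 0.09 = 5138.52817
Perpetuity value at year 3: £51,300.00 / 0.09 = 570000.00000
PV of perpetuity: 570000.00000 / (1+0.09)^3 = 440144.58363
Total PV = 5138.52817 + 440144.58363 = 445283.11181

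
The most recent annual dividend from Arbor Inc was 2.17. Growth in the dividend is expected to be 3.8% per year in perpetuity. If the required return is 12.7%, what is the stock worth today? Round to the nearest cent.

D₁ = D₀ × (1 + g) = 2.17 × 1.038 = 2.2525
Growing perpetuity: P = D₁ / (r − g) = 2.2525 / (0.127 − 0.038) = 25.31

25.31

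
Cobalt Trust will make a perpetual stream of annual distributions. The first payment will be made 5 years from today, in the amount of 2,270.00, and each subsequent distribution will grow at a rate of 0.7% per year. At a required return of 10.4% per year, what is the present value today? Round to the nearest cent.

15753.53

Value at end of year 4: C₁ / (r − g) = 2,270.00 / (0.104 − 0.007) = 23,402.0619
Discount to today: PV = 23,402.0619 / (1 + 0.104)^4 = 23,402.0619 / 1.485512 = 15,753.53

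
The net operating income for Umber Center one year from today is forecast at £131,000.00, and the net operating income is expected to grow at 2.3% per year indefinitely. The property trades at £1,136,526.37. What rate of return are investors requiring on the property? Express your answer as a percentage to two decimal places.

13.83%

P = D₁/(r − g) ⇒ r = D₁/P + g = £131,000.0000/£1,136,526.37 + 0.023 = 0.115263 + 0.023 = 0.138263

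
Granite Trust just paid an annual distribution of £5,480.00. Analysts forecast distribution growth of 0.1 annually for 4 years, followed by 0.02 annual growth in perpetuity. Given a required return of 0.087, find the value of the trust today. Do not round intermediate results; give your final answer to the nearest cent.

D_1 = 6028.00000
D_2 = 6630.80000
D_3 = 7293.88000
D_4 = 8023.26800
Terminal value at year 4: TV = D_4×(1+g_2)/(r−g_2) = 8183.73336/0.067 = 122145.27403
P_0 = D_1/(1+r)^1 + D_2/(1+r)^2 + D_3/(1+r)^3 + D_4/(1+r)^4 + TV/(1+r)^4
    = 5545.53818 + 5611.86016 + 5678.97533 + 5746.89315 + 87490.01517 = 110073.28199

£110073.28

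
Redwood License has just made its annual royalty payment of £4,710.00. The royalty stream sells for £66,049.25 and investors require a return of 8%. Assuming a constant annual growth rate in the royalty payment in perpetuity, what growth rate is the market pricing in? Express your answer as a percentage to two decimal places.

0.81%

P = D₀(1+g)/(r−g) ⇒ P(r−g) = D₀(1+g) ⇒ g(P+D₀) = P·r − D₀
g = (P·r − D₀)/(P + D₀) = (£66,049.25×0.08 − £4,710.00) / (£66,049.25 + £4,710.00) = 0.008111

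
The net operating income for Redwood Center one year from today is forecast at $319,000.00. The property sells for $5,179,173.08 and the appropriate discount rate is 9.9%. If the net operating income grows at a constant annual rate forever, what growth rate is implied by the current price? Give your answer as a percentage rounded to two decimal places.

3.74%

P = D₁/(r−g) ⇒ g = r − D₁/P = 0.099 − $319,000.00/$5,179,173.08 = 0.037407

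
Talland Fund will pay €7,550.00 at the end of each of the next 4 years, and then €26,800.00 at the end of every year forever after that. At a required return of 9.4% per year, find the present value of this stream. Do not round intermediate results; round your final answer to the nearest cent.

PV of 4-year annuity: €7,550.00 × [1 − (1+0.094)^−4] / 0.094 = 24246.66308
Perpetuity value at year 4: €26,800.00 / 0.094 = 285106.38298
PV of perpetuity: 285106.38298 / (1+0.094)^4 = 199038.75773
Total PV = 24246.66308 + 199038.75773 = 223285.42081

€223285.42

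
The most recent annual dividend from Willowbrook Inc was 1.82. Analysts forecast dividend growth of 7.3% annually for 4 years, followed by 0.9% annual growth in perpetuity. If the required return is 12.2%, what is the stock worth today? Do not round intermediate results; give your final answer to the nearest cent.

D_1 = 1.95286
D_2 = 2.09542
D_3 = 2.24838
D_4 = 2.41252
Terminal value at year 4: TV = D_4×(1+g_2)/(r−g_2) = 2.43423/0.113 = 21.54185
P_0 = D_1/(1+r)^1 + D_2/(1+r)^2 + D_3/(1+r)^3 + D_4/(1+r)^4 + TV/(1+r)^4
    = 1.74052 + 1.66451 + 1.59181 + 1.52230 + 13.59288 = 20.11201

20.11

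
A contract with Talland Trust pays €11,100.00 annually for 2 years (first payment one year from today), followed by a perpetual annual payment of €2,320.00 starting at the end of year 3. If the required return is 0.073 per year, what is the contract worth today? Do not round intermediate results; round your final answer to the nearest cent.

€47589.46

PV of 2-year annuity: €11,100.00 × [1 − (1+0.073)^−2] / 0.073 = 19985.85982
Perpetuity value at year 2: €2,320.00 / 0.073 = 31780.82192
PV of perpetuity: 31780.82192 / (1+0.073)^2 = 27603.59716
Total PV = 19985.85982 + 27603.59716 = 47589.45698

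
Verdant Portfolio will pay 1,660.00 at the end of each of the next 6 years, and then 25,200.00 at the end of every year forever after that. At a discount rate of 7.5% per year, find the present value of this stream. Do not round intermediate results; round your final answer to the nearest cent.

PV of 6-year annuity: 1,660.00 × [1 − (1+0.075)^−6] / 0.075 = 7791.78506
Perpetuity value at year 6: 25,200.00 / 0.075 = 336000.00000
PV of perpetuity: 336000.00000 / (1+0.075)^6 = 217715.07020
Total PV = 7791.78506 + 217715.07020 = 225506.85526

225506.86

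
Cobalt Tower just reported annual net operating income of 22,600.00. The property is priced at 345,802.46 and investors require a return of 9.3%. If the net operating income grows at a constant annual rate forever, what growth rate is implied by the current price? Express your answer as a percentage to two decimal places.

2.59%

P = D₀(1+g)/(r−g) ⇒ P(r−g) = D₀(1+g) ⇒ g(P+D₀) = P·r − D₀
g = (P·r − D₀)/(P + D₀) = (345,802.46×0.093 − 22,600.00) / (345,802.46 + 22,600.00) = 0.025949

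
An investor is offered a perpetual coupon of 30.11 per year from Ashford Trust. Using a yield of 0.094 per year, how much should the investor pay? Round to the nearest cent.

Level perpetuity: PV = C / r = 30.11 / 0.094 = 320.32

320.32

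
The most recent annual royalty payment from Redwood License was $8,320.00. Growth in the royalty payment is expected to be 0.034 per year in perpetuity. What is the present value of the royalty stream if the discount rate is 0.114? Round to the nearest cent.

$107536.00

D₁ = D₀ × (1 + g) = $8,320.00 × 1.034 = $8,602.8800
Growing perpetuity: P = D₁ / (r − g) = $8,602.8800 / (0.114 − 0.034) = $107,536.00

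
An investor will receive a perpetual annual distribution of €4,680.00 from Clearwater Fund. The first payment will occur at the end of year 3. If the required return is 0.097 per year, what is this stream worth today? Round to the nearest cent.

Value at end of year 2: C / r = €4,680.00 / 0.097 = €48,247.4227
Discount to today: PV = €48,247.4227 / (1 + 0.097)^2 = €48,247.4227 / 1.203409 = €40,092.29

€40092.29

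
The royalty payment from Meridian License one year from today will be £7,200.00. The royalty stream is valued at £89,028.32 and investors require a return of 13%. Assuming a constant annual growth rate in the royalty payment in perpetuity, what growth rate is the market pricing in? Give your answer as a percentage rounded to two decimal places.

4.91%

P = D₁/(r−g) ⇒ g = r − D₁/P = 0.13 − £7,200.00/£89,028.32 = 0.049127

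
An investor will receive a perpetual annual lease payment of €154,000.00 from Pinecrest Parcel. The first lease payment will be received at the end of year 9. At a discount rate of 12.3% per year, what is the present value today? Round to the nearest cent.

Value at end of year 8: C / r = €154,000.00 / 0.123 = €1,252,032.5203
Discount to today: PV = €1,252,032.5203 / (1 + 0.123)^8 = €1,252,032.5203 / 2.529520 = €494,968.50

€494968.50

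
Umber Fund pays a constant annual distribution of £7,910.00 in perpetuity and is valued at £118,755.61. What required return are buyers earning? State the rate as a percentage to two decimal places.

P = C/r ⇒ r = C/P = £7,910.00/£118,755.61 = 0.066607

6.66%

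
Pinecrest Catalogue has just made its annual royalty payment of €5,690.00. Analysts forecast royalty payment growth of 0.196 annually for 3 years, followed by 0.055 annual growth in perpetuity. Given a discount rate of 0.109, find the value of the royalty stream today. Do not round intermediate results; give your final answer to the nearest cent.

€159325.45

D_1 = 6805.24000
D_2 = 8139.06704
D_3 = 9734.32418
Terminal value at year 3: TV = D_3×(1+g_2)/(r−g_2) = 10269.71201/0.054 = 190179.85203
P_0 = D_1/(1+r)^1 + D_2/(1+r)^2 + D_3/(1+r)^3 + TV/(1+r)^3
    = 6136.37511 + 6617.76793 + 7136.92556 + 139434.37897 = 159325.44758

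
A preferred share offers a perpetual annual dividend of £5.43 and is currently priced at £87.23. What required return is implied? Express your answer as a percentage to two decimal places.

6.22%

P = C/r ⇒ r = C/P = £5.43/£87.23 = 0.062249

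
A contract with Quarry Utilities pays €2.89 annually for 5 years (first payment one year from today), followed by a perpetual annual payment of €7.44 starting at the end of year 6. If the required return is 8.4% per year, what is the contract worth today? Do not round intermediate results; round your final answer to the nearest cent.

€70.59

PV of 5-year annuity: €2.89 × [1 − (1+0.084)^−5] / 0.084 = 11.41830
Perpetuity value at year 5: €7.44 / 0.084 = 88.57143
PV of perpetuity: 88.57143 / (1+0.084)^5 = 59.17622
Total PV = 11.41830 + 59.17622 = 70.59452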